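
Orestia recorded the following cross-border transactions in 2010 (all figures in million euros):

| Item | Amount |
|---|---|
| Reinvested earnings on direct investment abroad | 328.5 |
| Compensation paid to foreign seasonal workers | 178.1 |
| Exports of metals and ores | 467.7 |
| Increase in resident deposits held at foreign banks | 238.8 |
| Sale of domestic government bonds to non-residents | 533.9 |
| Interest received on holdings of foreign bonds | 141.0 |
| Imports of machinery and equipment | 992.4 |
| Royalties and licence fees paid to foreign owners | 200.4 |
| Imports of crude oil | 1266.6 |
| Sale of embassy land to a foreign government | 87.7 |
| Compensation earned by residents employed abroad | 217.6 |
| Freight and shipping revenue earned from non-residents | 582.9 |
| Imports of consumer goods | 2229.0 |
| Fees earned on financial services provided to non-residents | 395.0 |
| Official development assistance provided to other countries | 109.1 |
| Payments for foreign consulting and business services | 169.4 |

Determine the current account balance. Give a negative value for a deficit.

-3012.3

Goods: -992.4 - 1266.6 - 2229.0 + 467.7 = -4020.3
Services: 395.0 - 200.4 + 582.9 - 169.4 = 608.1
Primary income: 141.0 + 217.6 - 178.1 + 328.5 = 509.0
Secondary income: -109.1
Current account = (-4020.3) + 608.1 + 509.0 + (-109.1) = -3012.3
(Excluded from the current account — financial account: increase in resident deposits held at foreign banks 238.8, sale of domestic government bonds to non-residents 533.9; capital account: sale of embassy land to a foreign government 87.7.)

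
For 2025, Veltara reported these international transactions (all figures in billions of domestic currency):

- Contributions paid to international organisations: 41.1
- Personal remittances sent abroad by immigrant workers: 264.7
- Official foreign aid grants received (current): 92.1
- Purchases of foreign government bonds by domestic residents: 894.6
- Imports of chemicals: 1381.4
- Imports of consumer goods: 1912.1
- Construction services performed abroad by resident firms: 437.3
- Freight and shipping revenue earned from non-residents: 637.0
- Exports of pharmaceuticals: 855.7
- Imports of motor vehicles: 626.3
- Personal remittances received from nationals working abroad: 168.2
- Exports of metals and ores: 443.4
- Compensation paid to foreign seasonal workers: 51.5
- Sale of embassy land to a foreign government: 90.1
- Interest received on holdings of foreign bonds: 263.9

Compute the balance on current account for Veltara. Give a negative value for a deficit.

Goods: 443.4 - 626.3 - 1381.4 + 855.7 - 1912.1 = -2620.7
Services: 437.3 + 637.0 = 1074.3
Primary income: -51.5 + 263.9 = 212.4
Secondary income: -264.7 + 92.1 - 41.1 + 168.2 = -45.5
Current account = (-2620.7) + 1074.3 + 212.4 + (-45.5) = -1379.5
(Excluded from the current account — financial account: purchases of foreign government bonds by domestic residents 894.6; capital account: sale of embassy land to a foreign government 90.1.)

-1379.5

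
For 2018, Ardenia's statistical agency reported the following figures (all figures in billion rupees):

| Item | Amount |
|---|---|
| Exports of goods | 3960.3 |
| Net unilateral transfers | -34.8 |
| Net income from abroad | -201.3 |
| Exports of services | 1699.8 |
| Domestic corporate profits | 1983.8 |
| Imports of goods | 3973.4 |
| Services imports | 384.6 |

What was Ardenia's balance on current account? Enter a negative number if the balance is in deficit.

1066.0

Goods balance = 3960.3 - 3973.4 = -13.1
Services balance = 1699.8 - 384.6 = 1315.2
Trade balance (goods + services) = -13.1 + 1315.2 = 1302.1
Net primary income = -201.3
Net secondary income = -34.8
Current account = 1302.1 + (-201.3) + (-34.8) = 1066.0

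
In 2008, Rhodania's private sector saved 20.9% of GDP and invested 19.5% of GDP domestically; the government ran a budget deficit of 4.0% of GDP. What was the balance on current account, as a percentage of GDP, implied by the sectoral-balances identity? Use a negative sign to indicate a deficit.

-2.6

By the sectoral-balances identity, CA = (S_private - I) + (T - G).
Private balance = 20.9 - 19.5 = 1.4
Government balance (T - G) = -4.0
CA = 1.4 + (-4.0) = -2.6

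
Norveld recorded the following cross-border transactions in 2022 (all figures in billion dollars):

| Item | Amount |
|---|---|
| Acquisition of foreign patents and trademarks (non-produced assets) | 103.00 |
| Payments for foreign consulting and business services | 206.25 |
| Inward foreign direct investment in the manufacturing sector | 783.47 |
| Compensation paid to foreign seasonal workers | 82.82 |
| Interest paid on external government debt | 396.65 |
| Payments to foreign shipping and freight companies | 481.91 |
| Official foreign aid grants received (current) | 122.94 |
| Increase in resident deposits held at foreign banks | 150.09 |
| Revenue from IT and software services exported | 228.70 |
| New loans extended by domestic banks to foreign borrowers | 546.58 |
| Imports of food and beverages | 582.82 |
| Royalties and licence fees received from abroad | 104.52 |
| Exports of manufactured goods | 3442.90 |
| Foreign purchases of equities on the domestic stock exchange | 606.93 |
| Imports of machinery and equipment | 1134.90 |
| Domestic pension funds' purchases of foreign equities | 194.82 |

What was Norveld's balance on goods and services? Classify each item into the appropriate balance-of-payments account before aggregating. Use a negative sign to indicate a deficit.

1370.24

Goods: -1134.90 - 582.82 + 3442.90 = 1725.18
Services: -206.25 - 481.91 + 104.52 + 228.70 = -354.94
Trade balance = 1725.18 + (-354.94) = 1370.24
(Excluded from the trade balance — capital account: acquisition of foreign patents and trademarks (non-produced assets) 103.00; financial account: inward foreign direct investment in the manufacturing sector 783.47, increase in resident deposits held at foreign banks 150.09, new loans extended by domestic banks to foreign borrowers 546.58, foreign purchases of equities on the domestic stock exchange 606.93, domestic pension funds' purchases of foreign equities 194.82; primary income: compensation paid to foreign seasonal workers 82.82, interest paid on external government debt 396.65; secondary income: official foreign aid grants received (current) 122.94.)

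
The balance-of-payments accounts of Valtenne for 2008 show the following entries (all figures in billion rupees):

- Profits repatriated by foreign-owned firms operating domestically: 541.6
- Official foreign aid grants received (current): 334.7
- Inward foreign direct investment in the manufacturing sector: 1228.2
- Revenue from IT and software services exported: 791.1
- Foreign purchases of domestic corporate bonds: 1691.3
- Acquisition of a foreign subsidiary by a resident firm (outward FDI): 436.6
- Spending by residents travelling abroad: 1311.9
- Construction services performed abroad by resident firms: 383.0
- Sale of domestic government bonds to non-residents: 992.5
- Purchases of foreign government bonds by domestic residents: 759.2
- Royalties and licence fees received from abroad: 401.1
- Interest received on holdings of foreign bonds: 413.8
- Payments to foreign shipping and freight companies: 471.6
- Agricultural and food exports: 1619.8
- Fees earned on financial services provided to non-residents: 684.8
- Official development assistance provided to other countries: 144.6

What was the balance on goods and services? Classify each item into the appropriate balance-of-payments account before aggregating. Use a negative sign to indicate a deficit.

Goods: 1619.8
Services: 684.8 + 401.1 + 791.1 - 1311.9 - 471.6 + 383.0 = 476.5
Trade balance = 1619.8 + 476.5 = 2096.3
(Excluded from the trade balance — primary income: profits repatriated by foreign-owned firms operating domestically 541.6, interest received on holdings of foreign bonds 413.8; secondary income: official foreign aid grants received (current) 334.7, official development assistance provided to other countries 144.6; financial account: inward foreign direct investment in the manufacturing sector 1228.2, foreign purchases of domestic corporate bonds 1691.3, acquisition of a foreign subsidiary by a resident firm (outward FDI) 436.6, sale of domestic government bonds to non-residents 992.5, purchases of foreign government bonds by domestic residents 759.2.)

2096.3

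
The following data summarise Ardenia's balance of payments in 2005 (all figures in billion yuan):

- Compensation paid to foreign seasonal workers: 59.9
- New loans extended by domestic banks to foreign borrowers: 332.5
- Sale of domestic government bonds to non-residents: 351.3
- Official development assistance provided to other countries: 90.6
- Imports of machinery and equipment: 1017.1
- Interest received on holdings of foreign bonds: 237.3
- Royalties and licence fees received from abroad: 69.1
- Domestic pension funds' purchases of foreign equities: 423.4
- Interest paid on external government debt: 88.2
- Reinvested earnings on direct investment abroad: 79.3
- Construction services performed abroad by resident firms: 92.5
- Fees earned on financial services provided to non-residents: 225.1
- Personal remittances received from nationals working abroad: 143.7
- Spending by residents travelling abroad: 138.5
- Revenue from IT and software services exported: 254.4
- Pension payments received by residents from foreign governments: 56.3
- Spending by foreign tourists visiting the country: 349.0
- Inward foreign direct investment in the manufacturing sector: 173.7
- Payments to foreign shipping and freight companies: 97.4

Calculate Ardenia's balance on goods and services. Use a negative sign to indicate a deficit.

Goods: -1017.1
Services: 225.1 - 138.5 + 92.5 + 254.4 + 69.1 - 97.4 + 349.0 = 754.2
Trade balance = -1017.1 + 754.2 = -262.9
(Excluded from the trade balance — primary income: compensation paid to foreign seasonal workers 59.9, interest received on holdings of foreign bonds 237.3, interest paid on external government debt 88.2, reinvested earnings on direct investment abroad 79.3; financial account: new loans extended by domestic banks to foreign borrowers 332.5, sale of domestic government bonds to non-residents 351.3, domestic pension funds' purchases of foreign equities 423.4, inward foreign direct investment in the manufacturing sector 173.7; secondary income: official development assistance provided to other countries 90.6, personal remittances received from nationals working abroad 143.7, pension payments received by residents from foreign governments 56.3.)

-262.9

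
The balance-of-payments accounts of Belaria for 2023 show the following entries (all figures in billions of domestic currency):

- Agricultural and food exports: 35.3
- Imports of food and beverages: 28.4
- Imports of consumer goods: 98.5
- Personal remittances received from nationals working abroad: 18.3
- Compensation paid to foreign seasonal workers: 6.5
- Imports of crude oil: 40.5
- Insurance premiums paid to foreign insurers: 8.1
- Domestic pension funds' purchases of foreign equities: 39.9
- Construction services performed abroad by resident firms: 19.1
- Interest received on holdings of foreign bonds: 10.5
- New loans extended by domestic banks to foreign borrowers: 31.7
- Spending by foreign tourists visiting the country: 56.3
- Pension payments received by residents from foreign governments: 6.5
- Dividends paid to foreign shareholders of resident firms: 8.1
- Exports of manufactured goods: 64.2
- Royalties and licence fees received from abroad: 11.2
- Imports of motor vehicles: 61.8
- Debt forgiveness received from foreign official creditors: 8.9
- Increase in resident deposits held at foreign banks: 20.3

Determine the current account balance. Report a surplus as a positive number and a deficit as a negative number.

Goods: -40.5 + 64.2 - 98.5 - 28.4 - 61.8 + 35.3 = -129.7
Services: 11.2 - 8.1 + 56.3 + 19.1 = 78.5
Primary income: -8.1 + 10.5 - 6.5 = -4.1
Secondary income: 6.5 + 18.3 = 24.8
Current account = (-129.7) + 78.5 + (-4.1) + 24.8 = -30.5
(Excluded from the current account — financial account: domestic pension funds' purchases of foreign equities 39.9, new loans extended by domestic banks to foreign borrowers 31.7, increase in resident deposits held at foreign banks 20.3; capital account: debt forgiveness received from foreign official creditors 8.9.)

-30.5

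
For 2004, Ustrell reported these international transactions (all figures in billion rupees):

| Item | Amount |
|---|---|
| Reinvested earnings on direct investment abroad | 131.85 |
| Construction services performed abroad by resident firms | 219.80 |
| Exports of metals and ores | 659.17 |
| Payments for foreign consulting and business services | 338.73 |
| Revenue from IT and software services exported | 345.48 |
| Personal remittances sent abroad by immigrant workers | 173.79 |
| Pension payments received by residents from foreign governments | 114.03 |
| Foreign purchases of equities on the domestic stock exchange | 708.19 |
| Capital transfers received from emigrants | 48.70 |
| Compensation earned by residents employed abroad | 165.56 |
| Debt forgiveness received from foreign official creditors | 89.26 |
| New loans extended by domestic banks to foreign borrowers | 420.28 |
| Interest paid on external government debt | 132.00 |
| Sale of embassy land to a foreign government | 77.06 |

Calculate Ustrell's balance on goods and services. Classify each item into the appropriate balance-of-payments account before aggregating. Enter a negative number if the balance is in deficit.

Goods: 659.17
Services: 219.80 + 345.48 - 338.73 = 226.55
Trade balance = 659.17 + 226.55 = 885.72
(Excluded from the trade balance — primary income: reinvested earnings on direct investment abroad 131.85, compensation earned by residents employed abroad 165.56, interest paid on external government debt 132.00; secondary income: personal remittances sent abroad by immigrant workers 173.79, pension payments received by residents from foreign governments 114.03; financial account: foreign purchases of equities on the domestic stock exchange 708.19, new loans extended by domestic banks to foreign borrowers 420.28; capital account: capital transfers received from emigrants 48.70, debt forgiveness received from foreign official creditors 89.26, sale of embassy land to a foreign government 77.06.)

885.72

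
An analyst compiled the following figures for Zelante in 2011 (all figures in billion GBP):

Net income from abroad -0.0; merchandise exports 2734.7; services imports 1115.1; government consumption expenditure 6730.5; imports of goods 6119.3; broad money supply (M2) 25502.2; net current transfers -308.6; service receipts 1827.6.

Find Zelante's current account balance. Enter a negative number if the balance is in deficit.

Goods balance = 2734.7 - 6119.3 = -3384.6
Services balance = 1827.6 - 1115.1 = 712.5
Trade balance (goods + services) = -3384.6 + 712.5 = -2672.1
Net primary income = -0.0
Net secondary income = -308.6
Current account = -2672.1 + -0.0 + (-308.6) = -2980.7

-2980.7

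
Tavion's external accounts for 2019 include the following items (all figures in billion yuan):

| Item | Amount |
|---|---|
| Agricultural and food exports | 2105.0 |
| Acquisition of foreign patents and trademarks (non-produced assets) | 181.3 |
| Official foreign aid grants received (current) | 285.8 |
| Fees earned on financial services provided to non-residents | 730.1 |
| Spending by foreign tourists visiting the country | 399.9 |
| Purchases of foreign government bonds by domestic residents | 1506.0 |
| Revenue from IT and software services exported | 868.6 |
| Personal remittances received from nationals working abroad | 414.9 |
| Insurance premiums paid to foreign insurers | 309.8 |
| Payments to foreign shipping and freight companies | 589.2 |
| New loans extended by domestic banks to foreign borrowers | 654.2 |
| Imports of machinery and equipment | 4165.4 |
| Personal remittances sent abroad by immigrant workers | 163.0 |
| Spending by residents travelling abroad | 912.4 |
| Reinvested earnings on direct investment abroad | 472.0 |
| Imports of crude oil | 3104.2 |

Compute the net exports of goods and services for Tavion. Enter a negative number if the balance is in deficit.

-4977.4

Goods: -3104.2 + 2105.0 - 4165.4 = -5164.6
Services: -912.4 + 868.6 - 589.2 + 730.1 + 399.9 - 309.8 = 187.2
Trade balance = -5164.6 + 187.2 = -4977.4
(Excluded from the trade balance — capital account: acquisition of foreign patents and trademarks (non-produced assets) 181.3; secondary income: official foreign aid grants received (current) 285.8, personal remittances received from nationals working abroad 414.9, personal remittances sent abroad by immigrant workers 163.0; financial account: purchases of foreign government bonds by domestic residents 1506.0, new loans extended by domestic banks to foreign borrowers 654.2; primary income: reinvested earnings on direct investment abroad 472.0.)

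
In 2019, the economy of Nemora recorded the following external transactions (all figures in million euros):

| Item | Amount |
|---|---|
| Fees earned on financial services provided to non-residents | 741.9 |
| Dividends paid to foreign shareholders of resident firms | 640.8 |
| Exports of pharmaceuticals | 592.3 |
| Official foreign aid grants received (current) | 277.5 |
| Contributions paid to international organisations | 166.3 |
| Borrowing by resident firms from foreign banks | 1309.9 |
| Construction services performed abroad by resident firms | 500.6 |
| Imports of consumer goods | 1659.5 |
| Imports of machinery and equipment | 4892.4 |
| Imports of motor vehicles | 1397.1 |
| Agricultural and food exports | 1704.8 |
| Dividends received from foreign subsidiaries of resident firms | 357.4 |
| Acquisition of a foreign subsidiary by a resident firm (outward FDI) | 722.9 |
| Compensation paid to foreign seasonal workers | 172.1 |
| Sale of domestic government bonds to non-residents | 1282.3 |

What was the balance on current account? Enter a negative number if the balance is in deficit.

-4753.7

Goods: -4892.4 - 1659.5 + 1704.8 - 1397.1 + 592.3 = -5651.9
Services: 741.9 + 500.6 = 1242.5
Primary income: -640.8 - 172.1 + 357.4 = -455.5
Secondary income: 277.5 - 166.3 = 111.2
Current account = (-5651.9) + 1242.5 + (-455.5) + 111.2 = -4753.7
(Excluded from the current account — financial account: borrowing by resident firms from foreign banks 1309.9, acquisition of a foreign subsidiary by a resident firm (outward FDI) 722.9, sale of domestic government bonds to non-residents 1282.3.)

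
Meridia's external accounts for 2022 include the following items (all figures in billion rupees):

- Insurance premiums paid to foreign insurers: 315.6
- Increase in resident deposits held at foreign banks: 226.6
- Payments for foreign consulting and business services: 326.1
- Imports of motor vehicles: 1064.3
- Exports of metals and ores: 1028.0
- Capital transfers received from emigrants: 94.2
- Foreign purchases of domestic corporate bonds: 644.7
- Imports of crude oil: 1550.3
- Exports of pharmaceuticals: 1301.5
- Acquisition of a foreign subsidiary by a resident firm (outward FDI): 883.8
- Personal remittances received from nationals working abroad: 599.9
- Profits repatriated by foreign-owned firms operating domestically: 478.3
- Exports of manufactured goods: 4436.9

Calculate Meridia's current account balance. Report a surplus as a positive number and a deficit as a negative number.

3631.7

Goods: 4436.9 - 1064.3 - 1550.3 + 1028.0 + 1301.5 = 4151.8
Services: -315.6 - 326.1 = -641.7
Primary income: -478.3
Secondary income: 599.9
Current account = 4151.8 + (-641.7) + (-478.3) + 599.9 = 3631.7
(Excluded from the current account — financial account: increase in resident deposits held at foreign banks 226.6, foreign purchases of domestic corporate bonds 644.7, acquisition of a foreign subsidiary by a resident firm (outward FDI) 883.8; capital account: capital transfers received from emigrants 94.2.)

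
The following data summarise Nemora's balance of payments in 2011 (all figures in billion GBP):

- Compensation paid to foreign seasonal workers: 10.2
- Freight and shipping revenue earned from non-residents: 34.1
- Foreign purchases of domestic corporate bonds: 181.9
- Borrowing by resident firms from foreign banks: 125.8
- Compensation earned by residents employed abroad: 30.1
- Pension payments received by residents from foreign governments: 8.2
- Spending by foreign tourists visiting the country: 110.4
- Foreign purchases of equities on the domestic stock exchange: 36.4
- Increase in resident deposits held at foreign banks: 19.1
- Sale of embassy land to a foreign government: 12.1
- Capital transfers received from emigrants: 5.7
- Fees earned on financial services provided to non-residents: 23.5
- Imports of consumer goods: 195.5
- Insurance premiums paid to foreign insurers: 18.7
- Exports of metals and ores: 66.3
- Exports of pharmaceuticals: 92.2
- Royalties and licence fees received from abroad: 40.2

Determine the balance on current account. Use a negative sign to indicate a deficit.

180.6

Goods: 92.2 - 195.5 + 66.3 = -37.0
Services: 34.1 + 110.4 + 40.2 - 18.7 + 23.5 = 189.5
Primary income: 30.1 - 10.2 = 19.9
Secondary income: 8.2
Current account = (-37.0) + 189.5 + 19.9 + 8.2 = 180.6
(Excluded from the current account — financial account: foreign purchases of domestic corporate bonds 181.9, borrowing by resident firms from foreign banks 125.8, foreign purchases of equities on the domestic stock exchange 36.4, increase in resident deposits held at foreign banks 19.1; capital account: sale of embassy land to a foreign government 12.1, capital transfers received from emigrants 5.7.)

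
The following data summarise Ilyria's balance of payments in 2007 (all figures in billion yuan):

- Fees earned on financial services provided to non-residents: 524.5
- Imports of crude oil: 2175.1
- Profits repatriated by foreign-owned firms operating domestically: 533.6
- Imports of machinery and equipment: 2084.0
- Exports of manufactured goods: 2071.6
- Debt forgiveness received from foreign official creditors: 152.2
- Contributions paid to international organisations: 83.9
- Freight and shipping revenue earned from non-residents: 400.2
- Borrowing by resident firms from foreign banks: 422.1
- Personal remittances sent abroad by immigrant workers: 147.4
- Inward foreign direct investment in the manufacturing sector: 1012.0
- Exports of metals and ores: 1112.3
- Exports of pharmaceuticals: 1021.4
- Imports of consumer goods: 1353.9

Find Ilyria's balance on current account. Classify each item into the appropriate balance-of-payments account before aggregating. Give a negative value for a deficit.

-1247.9

Goods: 1112.3 + 1021.4 + 2071.6 - 2084.0 - 2175.1 - 1353.9 = -1407.7
Services: 524.5 + 400.2 = 924.7
Primary income: -533.6
Secondary income: -147.4 - 83.9 = -231.3
Current account = (-1407.7) + 924.7 + (-533.6) + (-231.3) = -1247.9
(Excluded from the current account — capital account: debt forgiveness received from foreign official creditors 152.2; financial account: borrowing by resident firms from foreign banks 422.1, inward foreign direct investment in the manufacturing sector 1012.0.)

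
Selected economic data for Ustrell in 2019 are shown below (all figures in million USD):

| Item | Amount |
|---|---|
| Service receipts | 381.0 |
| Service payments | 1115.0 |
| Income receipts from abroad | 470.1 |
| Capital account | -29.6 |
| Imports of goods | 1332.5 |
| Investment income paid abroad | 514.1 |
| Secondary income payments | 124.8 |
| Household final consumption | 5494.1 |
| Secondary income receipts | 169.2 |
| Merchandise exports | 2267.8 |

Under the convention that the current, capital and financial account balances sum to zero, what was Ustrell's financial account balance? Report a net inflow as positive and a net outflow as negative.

Goods balance = 2267.8 - 1332.5 = 935.3
Services balance = 381.0 - 1115.0 = -734.0
Trade balance (goods + services) = 935.3 + (-734.0) = 201.3
Net primary income = 470.1 - 514.1 = -44.0
Net secondary income = 169.2 - 124.8 = 44.4
Current account = 201.3 + (-44.0) + 44.4 = 201.7
Financial account = -(201.7 + (-29.6)) = -172.1

-172.1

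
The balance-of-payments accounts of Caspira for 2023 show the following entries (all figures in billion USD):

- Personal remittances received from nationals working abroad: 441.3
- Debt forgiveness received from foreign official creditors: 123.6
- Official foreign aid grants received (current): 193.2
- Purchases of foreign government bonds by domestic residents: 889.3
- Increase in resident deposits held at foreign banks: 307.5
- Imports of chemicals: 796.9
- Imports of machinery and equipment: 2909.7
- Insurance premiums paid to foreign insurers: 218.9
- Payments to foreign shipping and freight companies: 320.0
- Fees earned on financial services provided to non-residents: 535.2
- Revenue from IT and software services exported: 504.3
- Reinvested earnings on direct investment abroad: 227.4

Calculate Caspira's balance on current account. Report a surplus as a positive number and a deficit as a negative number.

Goods: -2909.7 - 796.9 = -3706.6
Services: -320.0 + 535.2 + 504.3 - 218.9 = 500.6
Primary income: 227.4
Secondary income: 441.3 + 193.2 = 634.5
Current account = (-3706.6) + 500.6 + 227.4 + 634.5 = -2344.1
(Excluded from the current account — capital account: debt forgiveness received from foreign official creditors 123.6; financial account: purchases of foreign government bonds by domestic residents 889.3, increase in resident deposits held at foreign banks 307.5.)

-2344.1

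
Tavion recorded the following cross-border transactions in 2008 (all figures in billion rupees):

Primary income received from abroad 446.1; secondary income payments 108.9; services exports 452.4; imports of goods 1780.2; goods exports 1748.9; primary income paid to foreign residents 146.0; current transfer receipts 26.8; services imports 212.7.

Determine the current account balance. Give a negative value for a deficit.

426.4

Goods balance = 1748.9 - 1780.2 = -31.3
Services balance = 452.4 - 212.7 = 239.7
Trade balance (goods + services) = -31.3 + 239.7 = 208.4
Net primary income = 446.1 - 146.0 = 300.1
Net secondary income = 26.8 - 108.9 = -82.1
Current account = 208.4 + 300.1 + (-82.1) = 426.4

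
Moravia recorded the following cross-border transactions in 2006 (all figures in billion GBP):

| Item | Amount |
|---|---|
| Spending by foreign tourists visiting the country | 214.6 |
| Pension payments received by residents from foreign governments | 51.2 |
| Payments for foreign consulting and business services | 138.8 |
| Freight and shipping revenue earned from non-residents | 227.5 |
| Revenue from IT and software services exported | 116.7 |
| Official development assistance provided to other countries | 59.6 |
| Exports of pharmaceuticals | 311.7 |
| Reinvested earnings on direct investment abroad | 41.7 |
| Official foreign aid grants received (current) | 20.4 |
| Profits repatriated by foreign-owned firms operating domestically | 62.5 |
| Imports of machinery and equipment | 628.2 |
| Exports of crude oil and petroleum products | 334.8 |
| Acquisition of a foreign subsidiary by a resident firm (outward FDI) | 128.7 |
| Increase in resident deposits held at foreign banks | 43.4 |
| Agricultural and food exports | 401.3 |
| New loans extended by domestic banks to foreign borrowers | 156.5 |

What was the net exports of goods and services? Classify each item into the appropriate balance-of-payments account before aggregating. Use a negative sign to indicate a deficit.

839.6

Goods: 401.3 + 311.7 + 334.8 - 628.2 = 419.6
Services: -138.8 + 116.7 + 214.6 + 227.5 = 420.0
Trade balance = 419.6 + 420.0 = 839.6
(Excluded from the trade balance — secondary income: pension payments received by residents from foreign governments 51.2, official development assistance provided to other countries 59.6, official foreign aid grants received (current) 20.4; primary income: reinvested earnings on direct investment abroad 41.7, profits repatriated by foreign-owned firms operating domestically 62.5; financial account: acquisition of a foreign subsidiary by a resident firm (outward FDI) 128.7, increase in resident deposits held at foreign banks 43.4, new loans extended by domestic banks to foreign borrowers 156.5.)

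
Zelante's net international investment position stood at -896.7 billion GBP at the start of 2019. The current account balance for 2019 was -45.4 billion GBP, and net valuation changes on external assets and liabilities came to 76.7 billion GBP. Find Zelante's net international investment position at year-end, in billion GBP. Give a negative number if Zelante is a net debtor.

Change in NIIP = current account + net valuation change = -45.4 + 76.7 = 31.3
End-of-year NIIP = -896.7 + 31.3 = -865.4

-865.4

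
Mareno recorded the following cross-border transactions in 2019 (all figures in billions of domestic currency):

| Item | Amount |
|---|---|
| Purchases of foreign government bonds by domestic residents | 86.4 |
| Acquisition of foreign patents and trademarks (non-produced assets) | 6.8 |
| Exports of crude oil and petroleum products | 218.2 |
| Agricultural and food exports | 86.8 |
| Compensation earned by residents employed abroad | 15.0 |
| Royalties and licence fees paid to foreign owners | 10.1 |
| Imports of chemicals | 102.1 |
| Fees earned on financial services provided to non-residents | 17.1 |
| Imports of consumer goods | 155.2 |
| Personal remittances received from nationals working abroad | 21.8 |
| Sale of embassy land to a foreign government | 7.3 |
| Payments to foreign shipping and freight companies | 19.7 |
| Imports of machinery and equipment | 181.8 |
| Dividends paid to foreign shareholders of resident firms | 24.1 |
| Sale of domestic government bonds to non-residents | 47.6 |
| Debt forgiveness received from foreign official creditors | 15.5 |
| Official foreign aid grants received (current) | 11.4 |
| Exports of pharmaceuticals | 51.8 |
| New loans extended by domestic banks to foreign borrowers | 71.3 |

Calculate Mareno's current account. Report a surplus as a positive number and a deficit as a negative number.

Goods: 51.8 + 218.2 + 86.8 - 102.1 - 155.2 - 181.8 = -82.3
Services: 17.1 - 19.7 - 10.1 = -12.7
Primary income: -24.1 + 15.0 = -9.1
Secondary income: 11.4 + 21.8 = 33.2
Current account = (-82.3) + (-12.7) + (-9.1) + 33.2 = -70.9
(Excluded from the current account — financial account: purchases of foreign government bonds by domestic residents 86.4, sale of domestic government bonds to non-residents 47.6, new loans extended by domestic banks to foreign borrowers 71.3; capital account: acquisition of foreign patents and trademarks (non-produced assets) 6.8, sale of embassy land to a foreign government 7.3, debt forgiveness received from foreign official creditors 15.5.)

-70.9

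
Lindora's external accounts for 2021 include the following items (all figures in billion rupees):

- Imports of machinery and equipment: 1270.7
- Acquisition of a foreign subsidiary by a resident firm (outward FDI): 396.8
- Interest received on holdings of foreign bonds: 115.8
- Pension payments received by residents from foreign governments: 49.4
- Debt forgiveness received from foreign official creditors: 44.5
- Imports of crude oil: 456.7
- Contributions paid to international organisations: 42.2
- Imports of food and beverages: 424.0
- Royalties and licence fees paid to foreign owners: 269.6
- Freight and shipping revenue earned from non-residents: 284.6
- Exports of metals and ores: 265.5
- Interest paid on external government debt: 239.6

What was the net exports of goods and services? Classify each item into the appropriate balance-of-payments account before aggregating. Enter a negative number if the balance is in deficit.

-1870.9

Goods: -456.7 - 424.0 + 265.5 - 1270.7 = -1885.9
Services: -269.6 + 284.6 = 15.0
Trade balance = -1885.9 + 15.0 = -1870.9
(Excluded from the trade balance — financial account: acquisition of a foreign subsidiary by a resident firm (outward FDI) 396.8; primary income: interest received on holdings of foreign bonds 115.8, interest paid on external government debt 239.6; secondary income: pension payments received by residents from foreign governments 49.4, contributions paid to international organisations 42.2; capital account: debt forgiveness received from foreign official creditors 44.5.)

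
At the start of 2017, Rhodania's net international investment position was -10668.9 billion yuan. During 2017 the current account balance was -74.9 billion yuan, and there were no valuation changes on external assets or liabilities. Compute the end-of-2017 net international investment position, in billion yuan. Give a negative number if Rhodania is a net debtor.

-10743.8

With no valuation effects, change in NIIP = current account = -74.9
End-of-year NIIP = -10668.9 + (-74.9) = -10743.8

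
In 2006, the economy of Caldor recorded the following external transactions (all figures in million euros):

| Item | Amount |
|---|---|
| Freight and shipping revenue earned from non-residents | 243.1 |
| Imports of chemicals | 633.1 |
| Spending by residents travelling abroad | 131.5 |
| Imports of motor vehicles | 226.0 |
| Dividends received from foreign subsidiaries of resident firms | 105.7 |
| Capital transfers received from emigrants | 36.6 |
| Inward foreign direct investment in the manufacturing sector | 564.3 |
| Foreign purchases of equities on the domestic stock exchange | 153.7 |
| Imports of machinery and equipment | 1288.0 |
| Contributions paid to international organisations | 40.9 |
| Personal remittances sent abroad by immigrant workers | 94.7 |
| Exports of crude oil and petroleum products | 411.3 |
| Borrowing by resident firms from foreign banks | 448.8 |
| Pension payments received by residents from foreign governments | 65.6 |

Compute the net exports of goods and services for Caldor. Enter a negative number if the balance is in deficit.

-1624.2

Goods: 411.3 - 633.1 - 226.0 - 1288.0 = -1735.8
Services: 243.1 - 131.5 = 111.6
Trade balance = -1735.8 + 111.6 = -1624.2
(Excluded from the trade balance — primary income: dividends received from foreign subsidiaries of resident firms 105.7; capital account: capital transfers received from emigrants 36.6; financial account: inward foreign direct investment in the manufacturing sector 564.3, foreign purchases of equities on the domestic stock exchange 153.7, borrowing by resident firms from foreign banks 448.8; secondary income: contributions paid to international organisations 40.9, personal remittances sent abroad by immigrant workers 94.7, pension payments received by residents from foreign governments 65.6.)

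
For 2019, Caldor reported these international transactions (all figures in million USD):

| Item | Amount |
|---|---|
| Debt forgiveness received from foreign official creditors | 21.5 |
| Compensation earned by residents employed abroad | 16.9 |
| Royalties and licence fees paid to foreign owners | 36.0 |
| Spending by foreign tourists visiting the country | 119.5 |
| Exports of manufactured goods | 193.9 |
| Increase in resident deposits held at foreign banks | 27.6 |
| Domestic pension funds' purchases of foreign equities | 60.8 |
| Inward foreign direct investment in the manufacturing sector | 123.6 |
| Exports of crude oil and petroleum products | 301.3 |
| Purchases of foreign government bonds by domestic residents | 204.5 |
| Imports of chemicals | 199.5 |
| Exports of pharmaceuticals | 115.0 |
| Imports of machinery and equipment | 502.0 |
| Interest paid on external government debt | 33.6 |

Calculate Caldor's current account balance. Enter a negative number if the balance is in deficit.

-24.5

Goods: 193.9 + 301.3 - 502.0 + 115.0 - 199.5 = -91.3
Services: -36.0 + 119.5 = 83.5
Primary income: -33.6 + 16.9 = -16.7
Current account = (-91.3) + 83.5 + (-16.7) = -24.5
(Excluded from the current account — capital account: debt forgiveness received from foreign official creditors 21.5; financial account: increase in resident deposits held at foreign banks 27.6, domestic pension funds' purchases of foreign equities 60.8, inward foreign direct investment in the manufacturing sector 123.6, purchases of foreign government bonds by domestic residents 204.5.)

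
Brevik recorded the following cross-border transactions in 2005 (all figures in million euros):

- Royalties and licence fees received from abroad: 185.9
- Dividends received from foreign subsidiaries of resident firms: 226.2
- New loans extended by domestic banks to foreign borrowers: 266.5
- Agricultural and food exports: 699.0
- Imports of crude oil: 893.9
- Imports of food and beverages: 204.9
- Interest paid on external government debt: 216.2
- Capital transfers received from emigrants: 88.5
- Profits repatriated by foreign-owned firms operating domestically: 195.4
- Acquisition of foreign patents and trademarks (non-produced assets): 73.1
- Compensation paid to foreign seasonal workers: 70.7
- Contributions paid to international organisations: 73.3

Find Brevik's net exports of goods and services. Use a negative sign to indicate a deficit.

Goods: -893.9 - 204.9 + 699.0 = -399.8
Services: 185.9
Trade balance = -399.8 + 185.9 = -213.9
(Excluded from the trade balance — primary income: dividends received from foreign subsidiaries of resident firms 226.2, interest paid on external government debt 216.2, profits repatriated by foreign-owned firms operating domestically 195.4, compensation paid to foreign seasonal workers 70.7; financial account: new loans extended by domestic banks to foreign borrowers 266.5; capital account: capital transfers received from emigrants 88.5, acquisition of foreign patents and trademarks (non-produced assets) 73.1; secondary income: contributions paid to international organisations 73.3.)

-213.9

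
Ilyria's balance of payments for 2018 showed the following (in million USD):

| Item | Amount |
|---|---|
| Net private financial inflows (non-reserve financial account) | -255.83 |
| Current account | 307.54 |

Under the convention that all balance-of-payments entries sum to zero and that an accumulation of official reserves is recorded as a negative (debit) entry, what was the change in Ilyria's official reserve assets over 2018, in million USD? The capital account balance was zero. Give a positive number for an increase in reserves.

Official reserve transactions balance = -(307.54 + (-255.83)) = -51.71
An accumulation of reserves is recorded as a debit (negative entry), so the change in the stock of reserves is the negative of that balance.
Change in official reserves = -(-51.71) = 51.71

51.71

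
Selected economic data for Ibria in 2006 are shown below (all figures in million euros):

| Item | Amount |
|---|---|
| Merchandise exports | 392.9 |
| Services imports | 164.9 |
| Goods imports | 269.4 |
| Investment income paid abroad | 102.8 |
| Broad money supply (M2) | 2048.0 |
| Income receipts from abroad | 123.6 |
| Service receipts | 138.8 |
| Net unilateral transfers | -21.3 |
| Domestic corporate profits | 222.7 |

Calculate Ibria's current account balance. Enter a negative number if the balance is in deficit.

96.9

Goods balance = 392.9 - 269.4 = 123.5
Services balance = 138.8 - 164.9 = -26.1
Trade balance (goods + services) = 123.5 + (-26.1) = 97.4
Net primary income = 123.6 - 102.8 = 20.8
Net secondary income = -21.3
Current account = 97.4 + 20.8 + (-21.3) = 96.9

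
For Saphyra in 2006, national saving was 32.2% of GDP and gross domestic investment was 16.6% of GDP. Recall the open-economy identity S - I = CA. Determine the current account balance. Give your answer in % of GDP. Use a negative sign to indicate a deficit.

15.6

S - I = CA (net lending to the rest of the world).
CA = S - I = 32.2 - 16.6 = 15.6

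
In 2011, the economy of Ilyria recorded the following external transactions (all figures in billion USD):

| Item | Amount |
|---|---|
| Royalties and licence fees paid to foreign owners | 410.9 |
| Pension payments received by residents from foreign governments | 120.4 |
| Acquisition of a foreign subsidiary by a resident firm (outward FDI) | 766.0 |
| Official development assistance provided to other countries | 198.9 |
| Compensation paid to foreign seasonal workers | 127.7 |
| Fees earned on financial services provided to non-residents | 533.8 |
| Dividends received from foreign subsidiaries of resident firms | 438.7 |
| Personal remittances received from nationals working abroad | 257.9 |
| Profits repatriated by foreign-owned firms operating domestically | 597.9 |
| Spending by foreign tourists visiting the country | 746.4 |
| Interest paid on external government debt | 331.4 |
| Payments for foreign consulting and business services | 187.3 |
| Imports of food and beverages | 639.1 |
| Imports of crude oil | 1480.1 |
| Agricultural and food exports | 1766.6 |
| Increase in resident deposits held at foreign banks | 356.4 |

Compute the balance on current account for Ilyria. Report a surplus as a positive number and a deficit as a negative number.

Goods: -639.1 + 1766.6 - 1480.1 = -352.6
Services: -187.3 + 533.8 + 746.4 - 410.9 = 682.0
Primary income: -331.4 - 127.7 + 438.7 - 597.9 = -618.3
Secondary income: -198.9 + 257.9 + 120.4 = 179.4
Current account = (-352.6) + 682.0 + (-618.3) + 179.4 = -109.5
(Excluded from the current account — financial account: acquisition of a foreign subsidiary by a resident firm (outward FDI) 766.0, increase in resident deposits held at foreign banks 356.4.)

-109.5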